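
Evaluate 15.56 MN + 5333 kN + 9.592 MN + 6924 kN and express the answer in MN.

In MN:
  15.56 MN → 15.56
  5333 kN = 5333 × 10^-3 MN = 5.333
  9.592 MN → 9.592
  6924 kN = 6924 × 10^-3 MN = 6.924
Sum: 15.56 + 5.333 + 9.592 + 6.924 = 37.409

37.409 MN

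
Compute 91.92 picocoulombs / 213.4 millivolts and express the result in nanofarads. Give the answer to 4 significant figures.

(91.92 × 10^-12) / (213.4 × 10^-3) = 0.43074 × 10^-9 F

0.4307 nanofarads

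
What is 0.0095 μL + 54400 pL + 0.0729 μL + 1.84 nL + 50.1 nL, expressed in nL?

In nL:
  0.0095 μL = 0.0095 × 10³ nL = 9.5
  54400 pL = 54400 × 10⁻³ nL = 54.4
  0.0729 μL = 0.0729 × 10³ nL = 72.9
  1.84 nL → 1.84
  50.1 nL → 50.1
Sum: 9.5 + 54.4 + 72.9 + 1.84 + 50.1 = 188.74

188.74 nL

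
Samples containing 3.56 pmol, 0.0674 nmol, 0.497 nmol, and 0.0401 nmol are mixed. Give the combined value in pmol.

608.06 pmol

In pmol:
  3.56 pmol → 3.56
  0.0674 nmol = 0.0674e3 pmol = 67.4
  0.497 nmol = 0.497e3 pmol = 497
  0.0401 nmol = 0.0401e3 pmol = 40.1
Sum: 3.56 + 67.4 + 497 + 40.1 = 608.06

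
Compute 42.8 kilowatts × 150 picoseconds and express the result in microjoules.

42.8 × 10³ × 150 × 10⁻¹² = 6420 × 10⁻⁹ J

6.42 microjoules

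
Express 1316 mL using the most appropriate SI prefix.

1.316 L

= 1.316 L; mantissa already in [1, 1000).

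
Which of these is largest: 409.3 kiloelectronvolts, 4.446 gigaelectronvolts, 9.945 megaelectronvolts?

4.446 gigaelectronvolts

409.3 kiloelectronvolts = 409300 electronvolts
4.446 gigaelectronvolts = 4446000000 electronvolts
9.945 megaelectronvolts = 9945000 electronvolts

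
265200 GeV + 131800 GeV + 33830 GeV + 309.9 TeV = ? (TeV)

740.73 TeV

In TeV:
  265200 GeV = 265200 × 10⁻³ TeV = 265.2
  131800 GeV = 131800 × 10⁻³ TeV = 131.8
  33830 GeV = 33830 × 10⁻³ TeV = 33.83
  309.9 TeV → 309.9
Sum: 265.2 + 131.8 + 33.83 + 309.9 = 740.73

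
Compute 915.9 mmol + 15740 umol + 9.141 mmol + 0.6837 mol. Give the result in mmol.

In mmol:
  915.9 mmol → 915.9
  15740 umol = 15740 × 10⁻³ mmol = 15.74
  9.141 mmol → 9.141
  0.6837 mol = 0.6837 × 10³ mmol = 683.7
Sum: 915.9 + 15.74 + 9.141 + 683.7 = 1624.481

1624.481 mmol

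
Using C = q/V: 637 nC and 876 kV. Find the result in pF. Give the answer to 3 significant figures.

0.727 pF

(637 × 10^-9) / (876 × 10^3) = 0.72717 × 10^-12 F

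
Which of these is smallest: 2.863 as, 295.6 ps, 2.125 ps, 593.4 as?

2.863 as = 0.000000000000000002863 s
295.6 ps = 0.0000000002956 s
2.125 ps = 0.000000000002125 s
593.4 as = 0.0000000000000005934 s

2.863 as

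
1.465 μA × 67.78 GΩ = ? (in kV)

1.465e-6 × 67.78e9 = 99.2977e3 V

99.2977 kV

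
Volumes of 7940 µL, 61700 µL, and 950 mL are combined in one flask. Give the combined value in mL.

In mL:
  7940 µL = 7940 × 10⁻³ mL = 7.94
  61700 µL = 61700 × 10⁻³ mL = 61.7
  950 mL → 950
Sum: 7.94 + 61.7 + 950 = 1019.64

1019.64 mL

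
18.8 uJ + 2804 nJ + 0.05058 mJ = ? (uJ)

In uJ:
  18.8 uJ → 18.8
  2804 nJ = 2804e-3 uJ = 2.804
  0.05058 mJ = 0.05058e3 uJ = 50.58
Sum: 18.8 + 2.804 + 50.58 = 72.184

72.184 uJ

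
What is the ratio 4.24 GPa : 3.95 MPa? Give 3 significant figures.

(4.24 × 10⁹) / (3.95 × 10⁶) = 1.073 × 10³

1070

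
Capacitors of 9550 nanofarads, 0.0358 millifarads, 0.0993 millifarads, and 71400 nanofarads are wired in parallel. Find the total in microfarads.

In microfarads:
  9550 nanofarads = 9550 × 10⁻³ microfarads = 9.55
  0.0358 millifarads = 0.0358 × 10³ microfarads = 35.8
  0.0993 millifarads = 0.0993 × 10³ microfarads = 99.3
  71400 nanofarads = 71400 × 10⁻³ microfarads = 71.4
Sum: 9.55 + 35.8 + 99.3 + 71.4 = 216.05

216.05 microfarads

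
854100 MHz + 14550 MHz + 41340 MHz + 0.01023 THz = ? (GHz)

920.22 GHz

In GHz:
  854100 MHz = 854100 × 10⁻³ GHz = 854.1
  14550 MHz = 14550 × 10⁻³ GHz = 14.55
  41340 MHz = 41340 × 10⁻³ GHz = 41.34
  0.01023 THz = 0.01023 × 10³ GHz = 10.23
Sum: 854.1 + 14.55 + 41.34 + 10.23 = 920.22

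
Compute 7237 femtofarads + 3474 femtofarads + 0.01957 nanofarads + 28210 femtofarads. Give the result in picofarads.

58.491 picofarads

In picofarads:
  7237 femtofarads = 7237 × 10⁻³ picofarads = 7.237
  3474 femtofarads = 3474 × 10⁻³ picofarads = 3.474
  0.01957 nanofarads = 0.01957 × 10³ picofarads = 19.57
  28210 femtofarads = 28210 × 10⁻³ picofarads = 28.21
Sum: 7.237 + 3.474 + 19.57 + 28.21 = 58.491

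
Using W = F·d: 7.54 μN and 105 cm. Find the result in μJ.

7.917 μJ

7.54e-6 × 105e-2 = 791.7e-8 J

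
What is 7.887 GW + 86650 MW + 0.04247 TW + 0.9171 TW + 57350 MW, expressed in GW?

1111.457 GW

In GW:
  7.887 GW → 7.887
  86650 MW = 86650e-3 GW = 86.65
  0.04247 TW = 0.04247e3 GW = 42.47
  0.9171 TW = 0.9171e3 GW = 917.1
  57350 MW = 57350e-3 GW = 57.35
Sum: 7.887 + 86.65 + 42.47 + 917.1 + 57.35 = 1111.457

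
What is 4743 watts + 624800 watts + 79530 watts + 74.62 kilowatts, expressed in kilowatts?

783.693 kilowatts

In kilowatts:
  4743 watts = 4743e-3 kilowatts = 4.743
  624800 watts = 624800e-3 kilowatts = 624.8
  79530 watts = 79530e-3 kilowatts = 79.53
  74.62 kilowatts → 74.62
Sum: 4.743 + 624.8 + 79.53 + 74.62 = 783.693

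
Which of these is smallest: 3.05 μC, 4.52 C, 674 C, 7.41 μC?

3.05 μC

3.05 μC = 0.00000305 C
4.52 C = 4.52 C
674 C = 674 C
7.41 μC = 0.00000741 C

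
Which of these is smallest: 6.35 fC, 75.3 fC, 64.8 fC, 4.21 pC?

6.35 fC = 0.00000000000000635 C
75.3 fC = 0.0000000000000753 C
64.8 fC = 0.0000000000000648 C
4.21 pC = 0.00000000000421 C

6.35 fC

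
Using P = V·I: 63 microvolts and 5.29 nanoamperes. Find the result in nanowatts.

63 × 10^-6 × 5.29 × 10^-9 = 333.27 × 10^-15 W

0.00033327 nanowatts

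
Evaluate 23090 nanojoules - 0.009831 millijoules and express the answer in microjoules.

13.259 microjoules

In microjoules:
  23090 nanojoules = 23090 × 10^-3 microjoules = 23.09
  0.009831 millijoules = 0.009831 × 10^3 microjoules = 9.831
Difference: 23.09 - 9.831 = 13.259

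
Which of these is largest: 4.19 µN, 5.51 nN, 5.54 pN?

4.19 µN

4.19 µN = 0.00000419 N
5.51 nN = 0.00000000551 N
5.54 pN = 0.00000000000554 N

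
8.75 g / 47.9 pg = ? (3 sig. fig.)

(8.75) / (47.9e-12) = 0.1827e12

183000000000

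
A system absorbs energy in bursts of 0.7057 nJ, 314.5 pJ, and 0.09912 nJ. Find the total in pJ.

1119.32 pJ

In pJ:
  0.7057 nJ = 0.7057e3 pJ = 705.7
  314.5 pJ → 314.5
  0.09912 nJ = 0.09912e3 pJ = 99.12
Sum: 705.7 + 314.5 + 99.12 = 1119.32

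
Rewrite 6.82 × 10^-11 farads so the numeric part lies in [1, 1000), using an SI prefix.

= 68.2 × 10^-12 farads; 10^-12 is pico.

68.2 picofarads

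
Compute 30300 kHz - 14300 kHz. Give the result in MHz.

In MHz:
  30300 kHz = 30300 × 10⁻³ MHz = 30.3
  14300 kHz = 14300 × 10⁻³ MHz = 14.3
Difference: 30.3 - 14.3 = 16

16 MHz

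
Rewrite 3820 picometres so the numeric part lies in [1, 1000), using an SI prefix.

= 3.82 × 10^-9 metres; 10^-9 is nano.

3.82 nanometres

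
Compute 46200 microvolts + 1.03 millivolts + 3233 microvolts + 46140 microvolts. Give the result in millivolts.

In millivolts:
  46200 microvolts = 46200e-3 millivolts = 46.2
  1.03 millivolts → 1.03
  3233 microvolts = 3233e-3 millivolts = 3.233
  46140 microvolts = 46140e-3 millivolts = 46.14
Sum: 46.2 + 1.03 + 3.233 + 46.14 = 96.603

96.603 millivolts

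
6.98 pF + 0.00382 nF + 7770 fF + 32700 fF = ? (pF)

51.27 pF

In pF:
  6.98 pF → 6.98
  0.00382 nF = 0.00382 × 10^3 pF = 3.82
  7770 fF = 7770 × 10^-3 pF = 7.77
  32700 fF = 32700 × 10^-3 pF = 32.7
Sum: 6.98 + 3.82 + 7.77 + 32.7 = 51.27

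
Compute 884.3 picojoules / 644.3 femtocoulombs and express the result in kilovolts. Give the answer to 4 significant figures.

1.372 kilovolts

(884.3 × 10^-12) / (644.3 × 10^-15) = 1.3725 × 10^3 V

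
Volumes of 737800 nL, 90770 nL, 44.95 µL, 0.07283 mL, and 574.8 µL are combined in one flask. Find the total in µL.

In µL:
  737800 nL = 737800 × 10⁻³ µL = 737.8
  90770 nL = 90770 × 10⁻³ µL = 90.77
  44.95 µL → 44.95
  0.07283 mL = 0.07283 × 10³ µL = 72.83
  574.8 µL → 574.8
Sum: 737.8 + 90.77 + 44.95 + 72.83 + 574.8 = 1521.15

1521.15 µL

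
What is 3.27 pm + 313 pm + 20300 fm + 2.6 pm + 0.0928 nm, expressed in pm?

431.97 pm

In pm:
  3.27 pm → 3.27
  313 pm → 313
  20300 fm = 20300 × 10^-3 pm = 20.3
  2.6 pm → 2.6
  0.0928 nm = 0.0928 × 10^3 pm = 92.8
Sum: 3.27 + 313 + 20.3 + 2.6 + 92.8 = 431.97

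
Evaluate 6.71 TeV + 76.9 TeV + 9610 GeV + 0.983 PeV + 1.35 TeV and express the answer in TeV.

1077.57 TeV

In TeV:
  6.71 TeV → 6.71
  76.9 TeV → 76.9
  9610 GeV = 9610 × 10^-3 TeV = 9.61
  0.983 PeV = 0.983 × 10^3 TeV = 983
  1.35 TeV → 1.35
Sum: 6.71 + 76.9 + 9.61 + 983 + 1.35 = 1077.57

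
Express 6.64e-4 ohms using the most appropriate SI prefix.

664 microohms

= 664e-6 ohms; 1e-6 is micro.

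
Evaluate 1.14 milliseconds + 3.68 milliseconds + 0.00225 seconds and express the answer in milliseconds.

7.07 milliseconds

In milliseconds:
  1.14 milliseconds → 1.14
  3.68 milliseconds → 3.68
  0.00225 seconds = 0.00225 × 10³ milliseconds = 2.25
Sum: 1.14 + 3.68 + 2.25 = 7.07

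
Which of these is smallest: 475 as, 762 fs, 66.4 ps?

475 as = 0.000000000000000475 s
762 fs = 0.000000000000762 s
66.4 ps = 0.0000000000664 s

475 as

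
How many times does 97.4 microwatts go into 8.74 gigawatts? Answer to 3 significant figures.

(8.74 × 10^9) / (97.4 × 10^-6) = 0.08973 × 10^15

89700000000000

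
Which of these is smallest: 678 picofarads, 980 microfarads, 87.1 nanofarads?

678 picofarads

678 picofarads = 0.000000000678 farads
980 microfarads = 0.00098 farads
87.1 nanofarads = 0.0000000871 farads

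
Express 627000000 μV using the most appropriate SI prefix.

627 V

= 627 V; mantissa already in [1, 1000).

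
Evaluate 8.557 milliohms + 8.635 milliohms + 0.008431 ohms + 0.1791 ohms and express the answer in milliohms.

In milliohms:
  8.557 milliohms → 8.557
  8.635 milliohms → 8.635
  0.008431 ohms = 0.008431e3 milliohms = 8.431
  0.1791 ohms = 0.1791e3 milliohms = 179.1
Sum: 8.557 + 8.635 + 8.431 + 179.1 = 204.723

204.723 milliohms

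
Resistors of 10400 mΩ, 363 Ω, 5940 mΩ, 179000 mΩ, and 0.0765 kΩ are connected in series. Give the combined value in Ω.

In Ω:
  10400 mΩ = 10400 × 10⁻³ Ω = 10.4
  363 Ω → 363
  5940 mΩ = 5940 × 10⁻³ Ω = 5.94
  179000 mΩ = 179000 × 10⁻³ Ω = 179
  0.0765 kΩ = 0.0765 × 10³ Ω = 76.5
Sum: 10.4 + 363 + 5.94 + 179 + 76.5 = 634.84

634.84 Ω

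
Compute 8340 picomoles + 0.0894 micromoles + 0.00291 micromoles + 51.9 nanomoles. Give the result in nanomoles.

152.55 nanomoles

In nanomoles:
  8340 picomoles = 8340 × 10^-3 nanomoles = 8.34
  0.0894 micromoles = 0.0894 × 10^3 nanomoles = 89.4
  0.00291 micromoles = 0.00291 × 10^3 nanomoles = 2.91
  51.9 nanomoles → 51.9
Sum: 8.34 + 89.4 + 2.91 + 51.9 = 152.55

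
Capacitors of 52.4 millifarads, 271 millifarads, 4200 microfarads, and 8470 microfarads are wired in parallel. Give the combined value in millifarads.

In millifarads:
  52.4 millifarads → 52.4
  271 millifarads → 271
  4200 microfarads = 4200 × 10⁻³ millifarads = 4.2
  8470 microfarads = 8470 × 10⁻³ millifarads = 8.47
Sum: 52.4 + 271 + 4.2 + 8.47 = 336.07

336.07 millifarads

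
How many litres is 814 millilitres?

0.814 litres

milli = 10⁻³, (no prefix) = 10⁰; factor is 10⁻³.
814 × 10⁻³ = 0.814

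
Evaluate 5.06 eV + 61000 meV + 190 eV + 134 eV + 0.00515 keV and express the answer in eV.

395.21 eV

In eV:
  5.06 eV → 5.06
  61000 meV = 61000 × 10⁻³ eV = 61
  190 eV → 190
  134 eV → 134
  0.00515 keV = 0.00515 × 10³ eV = 5.15
Sum: 5.06 + 61 + 190 + 134 + 5.15 = 395.21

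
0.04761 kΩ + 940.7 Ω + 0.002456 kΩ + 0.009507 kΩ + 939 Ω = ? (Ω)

In Ω:
  0.04761 kΩ = 0.04761 × 10^3 Ω = 47.61
  940.7 Ω → 940.7
  0.002456 kΩ = 0.002456 × 10^3 Ω = 2.456
  0.009507 kΩ = 0.009507 × 10^3 Ω = 9.507
  939 Ω → 939
Sum: 47.61 + 940.7 + 2.456 + 9.507 + 939 = 1939.273

1939.273 Ω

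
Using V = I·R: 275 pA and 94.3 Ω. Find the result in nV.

275e-12 × 94.3 = 25932.5e-12 V

25.9325 nV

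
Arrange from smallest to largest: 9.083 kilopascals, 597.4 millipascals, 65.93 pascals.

9.083 kilopascals = 9083 pascals
597.4 millipascals = 0.5974 pascals
65.93 pascals = 65.93 pascals

597.4 millipascals < 65.93 pascals < 9.083 kilopascals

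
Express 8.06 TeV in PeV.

0.00806 PeV

tera = 10¹², peta = 10¹⁵; factor is 10⁻³.
8.06 × 10⁻³ = 0.00806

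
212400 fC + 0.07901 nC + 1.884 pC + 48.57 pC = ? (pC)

341.864 pC

In pC:
  212400 fC = 212400e-3 pC = 212.4
  0.07901 nC = 0.07901e3 pC = 79.01
  1.884 pC → 1.884
  48.57 pC → 48.57
Sum: 212.4 + 79.01 + 1.884 + 48.57 = 341.864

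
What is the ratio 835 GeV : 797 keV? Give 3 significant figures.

(835e9) / (797e3) = 1.048e6

1050000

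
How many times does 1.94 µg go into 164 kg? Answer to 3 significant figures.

(164 × 10^3) / (1.94 × 10^-6) = 84.54 × 10^9

84500000000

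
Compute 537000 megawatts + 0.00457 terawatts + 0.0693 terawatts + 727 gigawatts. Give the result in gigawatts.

In gigawatts:
  537000 megawatts = 537000 × 10^-3 gigawatts = 537
  0.00457 terawatts = 0.00457 × 10^3 gigawatts = 4.57
  0.0693 terawatts = 0.0693 × 10^3 gigawatts = 69.3
  727 gigawatts → 727
Sum: 537 + 4.57 + 69.3 + 727 = 1337.87

1337.87 gigawatts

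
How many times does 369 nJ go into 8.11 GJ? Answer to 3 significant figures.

(8.11 × 10⁹) / (369 × 10⁻⁹) = 0.02198 × 10¹⁸

22000000000000000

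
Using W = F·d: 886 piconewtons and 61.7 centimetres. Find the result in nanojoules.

0.546662 nanojoules

886e-12 × 61.7e-2 = 54666.2e-14 J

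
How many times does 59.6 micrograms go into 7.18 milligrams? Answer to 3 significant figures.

120

(7.18 × 10⁻³) / (59.6 × 10⁻⁶) = 0.1205 × 10³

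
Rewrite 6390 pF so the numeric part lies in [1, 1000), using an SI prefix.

= 6.39 × 10^-9 F; 10^-9 is nano.

6.39 nF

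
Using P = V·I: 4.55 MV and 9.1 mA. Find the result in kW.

4.55 × 10^6 × 9.1 × 10^-3 = 41.405 × 10^3 W

41.405 kW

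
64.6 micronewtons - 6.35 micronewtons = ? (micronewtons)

58.25 micronewtons

In micronewtons:
  64.6 micronewtons → 64.6
  6.35 micronewtons → 6.35
Difference: 64.6 - 6.35 = 58.25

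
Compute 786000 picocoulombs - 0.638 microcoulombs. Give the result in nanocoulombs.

In nanocoulombs:
  786000 picocoulombs = 786000e-3 nanocoulombs = 786
  0.638 microcoulombs = 0.638e3 nanocoulombs = 638
Difference: 786 - 638 = 148

148 nanocoulombs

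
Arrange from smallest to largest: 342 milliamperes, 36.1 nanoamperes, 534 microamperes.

36.1 nanoamperes < 534 microamperes < 342 milliamperes

342 milliamperes = 0.342 amperes
36.1 nanoamperes = 0.0000000361 amperes
534 microamperes = 0.000534 amperes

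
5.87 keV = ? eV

5870 eV

kilo = 1e3, (no prefix) = 1e0; factor is 1e3.
5.87 × 1e3 = 5870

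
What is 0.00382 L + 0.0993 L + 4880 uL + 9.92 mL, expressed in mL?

117.92 mL

In mL:
  0.00382 L = 0.00382 × 10³ mL = 3.82
  0.0993 L = 0.0993 × 10³ mL = 99.3
  4880 uL = 4880 × 10⁻³ mL = 4.88
  9.92 mL → 9.92
Sum: 3.82 + 99.3 + 4.88 + 9.92 = 117.92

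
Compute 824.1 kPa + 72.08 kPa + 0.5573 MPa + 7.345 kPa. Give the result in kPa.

In kPa:
  824.1 kPa → 824.1
  72.08 kPa → 72.08
  0.5573 MPa = 0.5573 × 10^3 kPa = 557.3
  7.345 kPa → 7.345
Sum: 824.1 + 72.08 + 557.3 + 7.345 = 1460.825

1460.825 kPa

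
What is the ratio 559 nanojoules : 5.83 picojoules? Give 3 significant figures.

95900

(559 × 10⁻⁹) / (5.83 × 10⁻¹²) = 95.88 × 10³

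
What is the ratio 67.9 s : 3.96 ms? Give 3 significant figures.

(67.9) / (3.96 × 10^-3) = 17.15 × 10^3

17100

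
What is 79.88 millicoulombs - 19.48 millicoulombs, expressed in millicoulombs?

60.4 millicoulombs

In millicoulombs:
  79.88 millicoulombs → 79.88
  19.48 millicoulombs → 19.48
Difference: 79.88 - 19.48 = 60.4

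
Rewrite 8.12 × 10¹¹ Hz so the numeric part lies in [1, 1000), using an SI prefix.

812 GHz

= 812 × 10⁹ Hz; 10⁹ is giga.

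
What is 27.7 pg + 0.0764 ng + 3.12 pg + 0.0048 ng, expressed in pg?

In pg:
  27.7 pg → 27.7
  0.0764 ng = 0.0764 × 10^3 pg = 76.4
  3.12 pg → 3.12
  0.0048 ng = 0.0048 × 10^3 pg = 4.8
Sum: 27.7 + 76.4 + 3.12 + 4.8 = 112.02

112.02 pg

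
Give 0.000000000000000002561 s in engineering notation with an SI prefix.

2.561 as

= 2.561e-18 s; 1e-18 is atto.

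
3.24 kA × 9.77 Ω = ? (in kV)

31.6548 kV

3.24 × 10³ × 9.77 = 31.6548 × 10³ V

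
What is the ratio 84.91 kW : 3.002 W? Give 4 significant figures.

(84.91e3) / (3.002) = 28.284e3

28280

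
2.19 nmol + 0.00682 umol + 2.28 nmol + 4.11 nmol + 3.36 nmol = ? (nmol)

18.76 nmol

In nmol:
  2.19 nmol → 2.19
  0.00682 umol = 0.00682 × 10^3 nmol = 6.82
  2.28 nmol → 2.28
  4.11 nmol → 4.11
  3.36 nmol → 3.36
Sum: 2.19 + 6.82 + 2.28 + 4.11 + 3.36 = 18.76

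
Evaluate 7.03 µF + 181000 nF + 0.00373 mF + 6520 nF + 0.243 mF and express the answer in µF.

441.28 µF

In µF:
  7.03 µF → 7.03
  181000 nF = 181000 × 10^-3 µF = 181
  0.00373 mF = 0.00373 × 10^3 µF = 3.73
  6520 nF = 6520 × 10^-3 µF = 6.52
  0.243 mF = 0.243 × 10^3 µF = 243
Sum: 7.03 + 181 + 3.73 + 6.52 + 243 = 441.28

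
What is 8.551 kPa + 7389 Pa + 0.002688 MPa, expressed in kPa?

In kPa:
  8.551 kPa → 8.551
  7389 Pa = 7389 × 10⁻³ kPa = 7.389
  0.002688 MPa = 0.002688 × 10³ kPa = 2.688
Sum: 8.551 + 7.389 + 2.688 = 18.628

18.628 kPa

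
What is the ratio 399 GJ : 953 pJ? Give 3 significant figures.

419000000000000000000

(399 × 10^9) / (953 × 10^-12) = 0.4187 × 10^21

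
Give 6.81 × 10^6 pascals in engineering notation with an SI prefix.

= 6.81 × 10^6 pascals; 10^6 is mega.

6.81 megapascals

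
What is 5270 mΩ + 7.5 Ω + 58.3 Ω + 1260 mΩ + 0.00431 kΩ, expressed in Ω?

76.64 Ω

In Ω:
  5270 mΩ = 5270 × 10⁻³ Ω = 5.27
  7.5 Ω → 7.5
  58.3 Ω → 58.3
  1260 mΩ = 1260 × 10⁻³ Ω = 1.26
  0.00431 kΩ = 0.00431 × 10³ Ω = 4.31
Sum: 5.27 + 7.5 + 58.3 + 1.26 + 4.31 = 76.64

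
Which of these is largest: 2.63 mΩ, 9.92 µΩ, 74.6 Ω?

74.6 Ω

2.63 mΩ = 0.00263 Ω
9.92 µΩ = 0.00000992 Ω
74.6 Ω = 74.6 Ω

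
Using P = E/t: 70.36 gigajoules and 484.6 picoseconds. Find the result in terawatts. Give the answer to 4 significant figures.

145200000 terawatts

(70.36 × 10⁹) / (484.6 × 10⁻¹²) = 0.145192 × 10²¹ W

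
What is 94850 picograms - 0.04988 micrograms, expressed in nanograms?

44.97 nanograms

In nanograms:
  94850 picograms = 94850e-3 nanograms = 94.85
  0.04988 micrograms = 0.04988e3 nanograms = 49.88
Difference: 94.85 - 49.88 = 44.97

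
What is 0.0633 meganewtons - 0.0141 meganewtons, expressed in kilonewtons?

49.2 kilonewtons

In kilonewtons:
  0.0633 meganewtons = 0.0633 × 10^3 kilonewtons = 63.3
  0.0141 meganewtons = 0.0141 × 10^3 kilonewtons = 14.1
Difference: 63.3 - 14.1 = 49.2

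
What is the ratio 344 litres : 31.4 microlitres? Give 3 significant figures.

11000000

(344) / (31.4 × 10^-6) = 10.96 × 10^6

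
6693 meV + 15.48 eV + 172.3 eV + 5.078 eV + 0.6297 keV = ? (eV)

829.251 eV

In eV:
  6693 meV = 6693 × 10^-3 eV = 6.693
  15.48 eV → 15.48
  172.3 eV → 172.3
  5.078 eV → 5.078
  0.6297 keV = 0.6297 × 10^3 eV = 629.7
Sum: 6.693 + 15.48 + 172.3 + 5.078 + 629.7 = 829.251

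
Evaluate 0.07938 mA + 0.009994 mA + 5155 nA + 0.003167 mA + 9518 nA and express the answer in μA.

In μA:
  0.07938 mA = 0.07938 × 10^3 μA = 79.38
  0.009994 mA = 0.009994 × 10^3 μA = 9.994
  5155 nA = 5155 × 10^-3 μA = 5.155
  0.003167 mA = 0.003167 × 10^3 μA = 3.167
  9518 nA = 9518 × 10^-3 μA = 9.518
Sum: 79.38 + 9.994 + 5.155 + 3.167 + 9.518 = 107.214

107.214 μA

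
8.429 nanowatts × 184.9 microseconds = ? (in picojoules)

8.429 × 10^-9 × 184.9 × 10^-6 = 1558.5221 × 10^-15 J

1.5585221 picojoules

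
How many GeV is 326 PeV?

peta = 1e15, giga = 1e9; factor is 1e6.
326 × 1e6 = 326000000

326000000 GeV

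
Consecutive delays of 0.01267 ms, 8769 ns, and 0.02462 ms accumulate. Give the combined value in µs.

46.059 µs

In µs:
  0.01267 ms = 0.01267 × 10³ µs = 12.67
  8769 ns = 8769 × 10⁻³ µs = 8.769
  0.02462 ms = 0.02462 × 10³ µs = 24.62
Sum: 12.67 + 8.769 + 24.62 = 46.059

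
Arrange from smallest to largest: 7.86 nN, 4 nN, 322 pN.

7.86 nN = 0.00000000786 N
4 nN = 0.000000004 N
322 pN = 0.000000000322 N

322 pN < 4 nN < 7.86 nN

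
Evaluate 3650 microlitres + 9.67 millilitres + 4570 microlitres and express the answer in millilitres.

In millilitres:
  3650 microlitres = 3650 × 10^-3 millilitres = 3.65
  9.67 millilitres → 9.67
  4570 microlitres = 4570 × 10^-3 millilitres = 4.57
Sum: 3.65 + 9.67 + 4.57 = 17.89

17.89 millilitres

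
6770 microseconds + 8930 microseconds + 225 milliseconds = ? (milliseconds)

In milliseconds:
  6770 microseconds = 6770 × 10^-3 milliseconds = 6.77
  8930 microseconds = 8930 × 10^-3 milliseconds = 8.93
  225 milliseconds → 225
Sum: 6.77 + 8.93 + 225 = 240.7

240.7 milliseconds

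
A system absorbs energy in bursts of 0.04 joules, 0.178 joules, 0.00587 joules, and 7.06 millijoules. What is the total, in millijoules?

In millijoules:
  0.04 joules = 0.04 × 10³ millijoules = 40
  0.178 joules = 0.178 × 10³ millijoules = 178
  0.00587 joules = 0.00587 × 10³ millijoules = 5.87
  7.06 millijoules → 7.06
Sum: 40 + 178 + 5.87 + 7.06 = 230.93

230.93 millijoules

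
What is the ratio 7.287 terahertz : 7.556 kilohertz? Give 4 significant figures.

964400000

(7.287e12) / (7.556e3) = 0.9644e9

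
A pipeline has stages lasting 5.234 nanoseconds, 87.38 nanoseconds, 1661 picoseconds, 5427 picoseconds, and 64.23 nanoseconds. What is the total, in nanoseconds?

In nanoseconds:
  5.234 nanoseconds → 5.234
  87.38 nanoseconds → 87.38
  1661 picoseconds = 1661 × 10^-3 nanoseconds = 1.661
  5427 picoseconds = 5427 × 10^-3 nanoseconds = 5.427
  64.23 nanoseconds → 64.23
Sum: 5.234 + 87.38 + 1.661 + 5.427 + 64.23 = 163.932

163.932 nanoseconds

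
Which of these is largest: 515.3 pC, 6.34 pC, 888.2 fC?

515.3 pC

515.3 pC = 0.0000000005153 C
6.34 pC = 0.00000000000634 C
888.2 fC = 0.0000000000008882 C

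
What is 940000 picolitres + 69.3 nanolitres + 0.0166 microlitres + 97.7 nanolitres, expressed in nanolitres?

1123.6 nanolitres

In nanolitres:
  940000 picolitres = 940000 × 10^-3 nanolitres = 940
  69.3 nanolitres → 69.3
  0.0166 microlitres = 0.0166 × 10^3 nanolitres = 16.6
  97.7 nanolitres → 97.7
Sum: 940 + 69.3 + 16.6 + 97.7 = 1123.6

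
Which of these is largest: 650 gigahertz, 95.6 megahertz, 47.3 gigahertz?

650 gigahertz = 650000000000 hertz
95.6 megahertz = 95600000 hertz
47.3 gigahertz = 47300000000 hertz

650 gigahertz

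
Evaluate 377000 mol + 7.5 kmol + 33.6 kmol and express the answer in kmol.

418.1 kmol

In kmol:
  377000 mol = 377000 × 10⁻³ kmol = 377
  7.5 kmol → 7.5
  33.6 kmol → 33.6
Sum: 377 + 7.5 + 33.6 = 418.1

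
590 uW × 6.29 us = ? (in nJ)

590 × 10⁻⁶ × 6.29 × 10⁻⁶ = 3711.1 × 10⁻¹² J

3.7111 nJ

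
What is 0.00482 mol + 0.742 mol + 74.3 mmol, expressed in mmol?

In mmol:
  0.00482 mol = 0.00482 × 10³ mmol = 4.82
  0.742 mol = 0.742 × 10³ mmol = 742
  74.3 mmol → 74.3
Sum: 4.82 + 742 + 74.3 = 821.12

821.12 mmol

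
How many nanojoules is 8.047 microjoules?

8047 nanojoules

micro = 10⁻⁶, nano = 10⁻⁹; factor is 10³.
8.047 × 10³ = 8047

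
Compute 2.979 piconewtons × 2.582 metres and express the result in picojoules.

2.979 × 10^-12 × 2.582 = 7.691778 × 10^-12 J

7.691778 picojoules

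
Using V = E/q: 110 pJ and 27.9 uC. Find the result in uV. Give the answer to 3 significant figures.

3.94 uV

(110 × 10⁻¹²) / (27.9 × 10⁻⁶) = 3.9427 × 10⁻⁶ V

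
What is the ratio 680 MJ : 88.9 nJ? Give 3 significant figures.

7650000000000000

(680e6) / (88.9e-9) = 7.649e15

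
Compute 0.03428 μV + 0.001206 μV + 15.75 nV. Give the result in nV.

In nV:
  0.03428 μV = 0.03428e3 nV = 34.28
  0.001206 μV = 0.001206e3 nV = 1.206
  15.75 nV → 15.75
Sum: 34.28 + 1.206 + 15.75 = 51.236

51.236 nV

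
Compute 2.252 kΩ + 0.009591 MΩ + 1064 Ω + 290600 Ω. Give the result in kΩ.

303.507 kΩ

In kΩ:
  2.252 kΩ → 2.252
  0.009591 MΩ = 0.009591 × 10³ kΩ = 9.591
  1064 Ω = 1064 × 10⁻³ kΩ = 1.064
  290600 Ω = 290600 × 10⁻³ kΩ = 290.6
Sum: 2.252 + 9.591 + 1.064 + 290.6 = 303.507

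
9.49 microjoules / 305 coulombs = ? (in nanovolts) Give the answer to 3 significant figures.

31.1 nanovolts

(9.49 × 10^-6) / (305) = 0.031115 × 10^-6 V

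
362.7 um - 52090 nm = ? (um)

310.61 um

In um:
  362.7 um → 362.7
  52090 nm = 52090 × 10^-3 um = 52.09
Difference: 362.7 - 52.09 = 310.61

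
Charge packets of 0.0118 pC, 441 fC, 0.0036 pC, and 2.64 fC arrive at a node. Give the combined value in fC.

459.04 fC

In fC:
  0.0118 pC = 0.0118 × 10^3 fC = 11.8
  441 fC → 441
  0.0036 pC = 0.0036 × 10^3 fC = 3.6
  2.64 fC → 2.64
Sum: 11.8 + 441 + 3.6 + 2.64 = 459.04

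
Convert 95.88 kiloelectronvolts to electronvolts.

kilo = 10³, (no prefix) = 10⁰; factor is 10³.
95.88 × 10³ = 95880

95880 electronvolts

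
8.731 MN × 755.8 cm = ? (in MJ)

8.731 × 10^6 × 755.8 × 10^-2 = 6598.8898 × 10^4 J

65.988898 MJ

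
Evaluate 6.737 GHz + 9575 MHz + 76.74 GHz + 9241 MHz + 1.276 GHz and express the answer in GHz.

In GHz:
  6.737 GHz → 6.737
  9575 MHz = 9575 × 10⁻³ GHz = 9.575
  76.74 GHz → 76.74
  9241 MHz = 9241 × 10⁻³ GHz = 9.241
  1.276 GHz → 1.276
Sum: 6.737 + 9.575 + 76.74 + 9.241 + 1.276 = 103.569

103.569 GHz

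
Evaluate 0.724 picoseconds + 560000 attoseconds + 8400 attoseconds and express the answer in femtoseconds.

1292.4 femtoseconds

In femtoseconds:
  0.724 picoseconds = 0.724 × 10³ femtoseconds = 724
  560000 attoseconds = 560000 × 10⁻³ femtoseconds = 560
  8400 attoseconds = 8400 × 10⁻³ femtoseconds = 8.4
Sum: 724 + 560 + 8.4 = 1292.4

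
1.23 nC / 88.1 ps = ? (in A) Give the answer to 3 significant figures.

(1.23 × 10^-9) / (88.1 × 10^-12) = 0.013961 × 10^3 A

14.0 A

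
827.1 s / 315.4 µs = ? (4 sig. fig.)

2622000

(827.1) / (315.4 × 10⁻⁶) = 2.6224 × 10⁶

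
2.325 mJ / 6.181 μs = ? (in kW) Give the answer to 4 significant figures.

0.3762 kW

(2.325 × 10⁻³) / (6.181 × 10⁻⁶) = 0.376153 × 10³ W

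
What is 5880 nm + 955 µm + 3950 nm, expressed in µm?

In µm:
  5880 nm = 5880 × 10^-3 µm = 5.88
  955 µm → 955
  3950 nm = 3950 × 10^-3 µm = 3.95
Sum: 5.88 + 955 + 3.95 = 964.83

964.83 µm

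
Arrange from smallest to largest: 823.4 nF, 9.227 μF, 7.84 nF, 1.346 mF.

823.4 nF = 0.0000008234 F
9.227 μF = 0.000009227 F
7.84 nF = 0.00000000784 F
1.346 mF = 0.001346 F

7.84 nF < 823.4 nF < 9.227 μF < 1.346 mF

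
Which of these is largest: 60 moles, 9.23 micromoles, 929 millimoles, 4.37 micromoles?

60 moles = 60 moles
9.23 micromoles = 0.00000923 moles
929 millimoles = 0.929 moles
4.37 micromoles = 0.00000437 moles

60 moles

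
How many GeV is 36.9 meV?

0.0000000000369 GeV

milli = 10⁻³, giga = 10⁹; factor is 10⁻¹².
36.9 × 10⁻¹² = 0.0000000000369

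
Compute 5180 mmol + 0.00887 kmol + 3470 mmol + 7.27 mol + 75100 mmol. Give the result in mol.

99.89 mol

In mol:
  5180 mmol = 5180 × 10^-3 mol = 5.18
  0.00887 kmol = 0.00887 × 10^3 mol = 8.87
  3470 mmol = 3470 × 10^-3 mol = 3.47
  7.27 mol → 7.27
  75100 mmol = 75100 × 10^-3 mol = 75.1
Sum: 5.18 + 8.87 + 3.47 + 7.27 + 75.1 = 99.89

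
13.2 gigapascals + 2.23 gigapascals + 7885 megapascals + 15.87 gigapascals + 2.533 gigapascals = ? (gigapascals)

In gigapascals:
  13.2 gigapascals → 13.2
  2.23 gigapascals → 2.23
  7885 megapascals = 7885 × 10^-3 gigapascals = 7.885
  15.87 gigapascals → 15.87
  2.533 gigapascals → 2.533
Sum: 13.2 + 2.23 + 7.885 + 15.87 + 2.533 = 41.718

41.718 gigapascals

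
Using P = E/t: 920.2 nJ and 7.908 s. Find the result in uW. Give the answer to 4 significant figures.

(920.2 × 10^-9) / (7.908) = 116.363 × 10^-9 W

0.1164 uW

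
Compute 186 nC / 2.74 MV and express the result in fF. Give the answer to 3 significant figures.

67.9 fF

(186 × 10⁻⁹) / (2.74 × 10⁶) = 67.883 × 10⁻¹⁵ F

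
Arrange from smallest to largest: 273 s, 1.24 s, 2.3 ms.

2.3 ms < 1.24 s < 273 s

273 s = 273 s
1.24 s = 1.24 s
2.3 ms = 0.0023 s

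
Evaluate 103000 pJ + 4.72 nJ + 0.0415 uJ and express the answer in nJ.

In nJ:
  103000 pJ = 103000e-3 nJ = 103
  4.72 nJ → 4.72
  0.0415 uJ = 0.0415e3 nJ = 41.5
Sum: 103 + 4.72 + 41.5 = 149.22

149.22 nJ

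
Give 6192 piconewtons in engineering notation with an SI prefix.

= 6.192 × 10^-9 newtons; 10^-9 is nano.

6.192 nanonewtons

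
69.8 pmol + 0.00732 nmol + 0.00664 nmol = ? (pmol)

In pmol:
  69.8 pmol → 69.8
  0.00732 nmol = 0.00732e3 pmol = 7.32
  0.00664 nmol = 0.00664e3 pmol = 6.64
Sum: 69.8 + 7.32 + 6.64 = 83.76

83.76 pmol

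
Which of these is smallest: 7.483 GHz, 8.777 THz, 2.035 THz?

7.483 GHz = 7483000000 Hz
8.777 THz = 8777000000000 Hz
2.035 THz = 2035000000000 Hz

7.483 GHz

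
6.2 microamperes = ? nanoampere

6200 nanoamperes

micro = 10⁻⁶, nano = 10⁻⁹; factor is 10³.
6.2 × 10³ = 6200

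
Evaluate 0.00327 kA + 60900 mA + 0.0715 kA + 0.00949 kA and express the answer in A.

In A:
  0.00327 kA = 0.00327e3 A = 3.27
  60900 mA = 60900e-3 A = 60.9
  0.0715 kA = 0.0715e3 A = 71.5
  0.00949 kA = 0.00949e3 A = 9.49
Sum: 3.27 + 60.9 + 71.5 + 9.49 = 145.16

145.16 A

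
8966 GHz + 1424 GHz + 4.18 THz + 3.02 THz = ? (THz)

In THz:
  8966 GHz = 8966e-3 THz = 8.966
  1424 GHz = 1424e-3 THz = 1.424
  4.18 THz → 4.18
  3.02 THz → 3.02
Sum: 8.966 + 1.424 + 4.18 + 3.02 = 17.59

17.59 THz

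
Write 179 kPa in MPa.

kilo = 1e3, mega = 1e6; factor is 1e-3.
179 × 1e-3 = 0.179

0.179 MPa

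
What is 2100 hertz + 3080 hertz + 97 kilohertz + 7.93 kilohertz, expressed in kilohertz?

In kilohertz:
  2100 hertz = 2100 × 10^-3 kilohertz = 2.1
  3080 hertz = 3080 × 10^-3 kilohertz = 3.08
  97 kilohertz → 97
  7.93 kilohertz → 7.93
Sum: 2.1 + 3.08 + 97 + 7.93 = 110.11

110.11 kilohertz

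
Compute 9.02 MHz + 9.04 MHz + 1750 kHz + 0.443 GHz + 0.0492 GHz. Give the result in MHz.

In MHz:
  9.02 MHz → 9.02
  9.04 MHz → 9.04
  1750 kHz = 1750e-3 MHz = 1.75
  0.443 GHz = 0.443e3 MHz = 443
  0.0492 GHz = 0.0492e3 MHz = 49.2
Sum: 9.02 + 9.04 + 1.75 + 443 + 49.2 = 512.01

512.01 MHz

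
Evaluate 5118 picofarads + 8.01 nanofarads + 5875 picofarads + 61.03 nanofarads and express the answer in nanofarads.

In nanofarads:
  5118 picofarads = 5118 × 10^-3 nanofarads = 5.118
  8.01 nanofarads → 8.01
  5875 picofarads = 5875 × 10^-3 nanofarads = 5.875
  61.03 nanofarads → 61.03
Sum: 5.118 + 8.01 + 5.875 + 61.03 = 80.033

80.033 nanofarads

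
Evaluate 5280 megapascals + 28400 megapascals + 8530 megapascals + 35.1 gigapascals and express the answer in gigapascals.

In gigapascals:
  5280 megapascals = 5280 × 10⁻³ gigapascals = 5.28
  28400 megapascals = 28400 × 10⁻³ gigapascals = 28.4
  8530 megapascals = 8530 × 10⁻³ gigapascals = 8.53
  35.1 gigapascals → 35.1
Sum: 5.28 + 28.4 + 8.53 + 35.1 = 77.31

77.31 gigapascals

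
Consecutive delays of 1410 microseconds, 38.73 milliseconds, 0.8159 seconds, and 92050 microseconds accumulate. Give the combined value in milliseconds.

948.09 milliseconds

In milliseconds:
  1410 microseconds = 1410 × 10⁻³ milliseconds = 1.41
  38.73 milliseconds → 38.73
  0.8159 seconds = 0.8159 × 10³ milliseconds = 815.9
  92050 microseconds = 92050 × 10⁻³ milliseconds = 92.05
Sum: 1.41 + 38.73 + 815.9 + 92.05 = 948.09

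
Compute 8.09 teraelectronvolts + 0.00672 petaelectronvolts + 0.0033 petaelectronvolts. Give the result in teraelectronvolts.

18.11 teraelectronvolts

In teraelectronvolts:
  8.09 teraelectronvolts → 8.09
  0.00672 petaelectronvolts = 0.00672 × 10^3 teraelectronvolts = 6.72
  0.0033 petaelectronvolts = 0.0033 × 10^3 teraelectronvolts = 3.3
Sum: 8.09 + 6.72 + 3.3 = 18.11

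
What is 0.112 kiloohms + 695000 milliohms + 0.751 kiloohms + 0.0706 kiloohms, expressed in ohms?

In ohms:
  0.112 kiloohms = 0.112 × 10^3 ohms = 112
  695000 milliohms = 695000 × 10^-3 ohms = 695
  0.751 kiloohms = 0.751 × 10^3 ohms = 751
  0.0706 kiloohms = 0.0706 × 10^3 ohms = 70.6
Sum: 112 + 695 + 751 + 70.6 = 1628.6

1628.6 ohms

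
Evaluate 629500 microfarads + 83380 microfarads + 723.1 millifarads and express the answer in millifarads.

In millifarads:
  629500 microfarads = 629500e-3 millifarads = 629.5
  83380 microfarads = 83380e-3 millifarads = 83.38
  723.1 millifarads → 723.1
Sum: 629.5 + 83.38 + 723.1 = 1435.98

1435.98 millifarads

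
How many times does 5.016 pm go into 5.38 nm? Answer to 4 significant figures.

1073

(5.38e-9) / (5.016e-12) = 1.0726e3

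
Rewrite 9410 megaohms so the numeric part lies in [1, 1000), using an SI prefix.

= 9.41 × 10⁹ ohms; 10⁹ is giga.

9.41 gigaohms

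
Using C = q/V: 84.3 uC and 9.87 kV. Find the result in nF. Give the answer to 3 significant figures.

(84.3e-6) / (9.87e3) = 8.541e-9 F

8.54 nF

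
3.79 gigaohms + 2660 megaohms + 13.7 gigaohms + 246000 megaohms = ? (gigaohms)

In gigaohms:
  3.79 gigaohms → 3.79
  2660 megaohms = 2660 × 10^-3 gigaohms = 2.66
  13.7 gigaohms → 13.7
  246000 megaohms = 246000 × 10^-3 gigaohms = 246
Sum: 3.79 + 2.66 + 13.7 + 246 = 266.15

266.15 gigaohms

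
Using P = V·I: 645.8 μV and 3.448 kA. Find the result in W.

2.2267184 W

645.8 × 10^-6 × 3.448 × 10^3 = 2226.7184 × 10^-3 W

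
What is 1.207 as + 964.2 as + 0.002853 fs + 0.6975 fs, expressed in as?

1665.76 as

In as:
  1.207 as → 1.207
  964.2 as → 964.2
  0.002853 fs = 0.002853 × 10³ as = 2.853
  0.6975 fs = 0.6975 × 10³ as = 697.5
Sum: 1.207 + 964.2 + 2.853 + 697.5 = 1665.76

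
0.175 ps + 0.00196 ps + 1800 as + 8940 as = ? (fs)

In fs:
  0.175 ps = 0.175 × 10³ fs = 175
  0.00196 ps = 0.00196 × 10³ fs = 1.96
  1800 as = 1800 × 10⁻³ fs = 1.8
  8940 as = 8940 × 10⁻³ fs = 8.94
Sum: 175 + 1.96 + 1.8 + 8.94 = 187.7

187.7 fs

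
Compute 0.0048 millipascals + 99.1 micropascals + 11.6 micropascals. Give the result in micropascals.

In micropascals:
  0.0048 millipascals = 0.0048e3 micropascals = 4.8
  99.1 micropascals → 99.1
  11.6 micropascals → 11.6
Sum: 4.8 + 99.1 + 11.6 = 115.5

115.5 micropascals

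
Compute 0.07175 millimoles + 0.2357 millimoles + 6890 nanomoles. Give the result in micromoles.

In micromoles:
  0.07175 millimoles = 0.07175 × 10³ micromoles = 71.75
  0.2357 millimoles = 0.2357 × 10³ micromoles = 235.7
  6890 nanomoles = 6890 × 10⁻³ micromoles = 6.89
Sum: 71.75 + 235.7 + 6.89 = 314.34

314.34 micromoles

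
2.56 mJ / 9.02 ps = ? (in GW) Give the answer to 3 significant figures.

(2.56e-3) / (9.02e-12) = 0.28381e9 W

0.284 GW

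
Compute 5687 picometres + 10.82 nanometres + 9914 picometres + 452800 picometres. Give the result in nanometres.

In nanometres:
  5687 picometres = 5687 × 10⁻³ nanometres = 5.687
  10.82 nanometres → 10.82
  9914 picometres = 9914 × 10⁻³ nanometres = 9.914
  452800 picometres = 452800 × 10⁻³ nanometres = 452.8
Sum: 5.687 + 10.82 + 9.914 + 452.8 = 479.221

479.221 nanometres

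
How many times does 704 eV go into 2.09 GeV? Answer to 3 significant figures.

(2.09e9) / (704) = 0.002969e9

2970000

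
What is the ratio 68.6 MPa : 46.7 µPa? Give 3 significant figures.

(68.6 × 10⁶) / (46.7 × 10⁻⁶) = 1.469 × 10¹²

1470000000000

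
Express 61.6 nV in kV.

0.0000000000616 kV

nano = 1e-9, kilo = 1e3; factor is 1e-12.
61.6 × 1e-12 = 0.0000000000616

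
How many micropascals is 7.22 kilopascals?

7220000000 micropascals

kilo = 10^3, micro = 10^-6; factor is 10^9.
7.22 × 10^9 = 7220000000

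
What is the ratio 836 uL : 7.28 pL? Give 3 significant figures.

115000000

(836 × 10⁻⁶) / (7.28 × 10⁻¹²) = 114.8 × 10⁶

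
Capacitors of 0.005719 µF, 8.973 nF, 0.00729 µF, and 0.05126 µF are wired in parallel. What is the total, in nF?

73.242 nF

In nF:
  0.005719 µF = 0.005719 × 10³ nF = 5.719
  8.973 nF → 8.973
  0.00729 µF = 0.00729 × 10³ nF = 7.29
  0.05126 µF = 0.05126 × 10³ nF = 51.26
Sum: 5.719 + 8.973 + 7.29 + 51.26 = 73.242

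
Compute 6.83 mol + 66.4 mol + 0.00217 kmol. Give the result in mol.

75.4 mol

In mol:
  6.83 mol → 6.83
  66.4 mol → 66.4
  0.00217 kmol = 0.00217 × 10³ mol = 2.17
Sum: 6.83 + 66.4 + 2.17 = 75.4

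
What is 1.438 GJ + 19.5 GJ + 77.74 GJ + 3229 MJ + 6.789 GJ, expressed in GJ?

In GJ:
  1.438 GJ → 1.438
  19.5 GJ → 19.5
  77.74 GJ → 77.74
  3229 MJ = 3229 × 10⁻³ GJ = 3.229
  6.789 GJ → 6.789
Sum: 1.438 + 19.5 + 77.74 + 3.229 + 6.789 = 108.696

108.696 GJ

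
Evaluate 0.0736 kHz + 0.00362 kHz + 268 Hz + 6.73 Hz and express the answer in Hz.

351.95 Hz

In Hz:
  0.0736 kHz = 0.0736 × 10^3 Hz = 73.6
  0.00362 kHz = 0.00362 × 10^3 Hz = 3.62
  268 Hz → 268
  6.73 Hz → 6.73
Sum: 73.6 + 3.62 + 268 + 6.73 = 351.95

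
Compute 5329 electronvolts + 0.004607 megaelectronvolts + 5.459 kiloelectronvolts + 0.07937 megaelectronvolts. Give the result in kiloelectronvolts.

94.765 kiloelectronvolts

In kiloelectronvolts:
  5329 electronvolts = 5329e-3 kiloelectronvolts = 5.329
  0.004607 megaelectronvolts = 0.004607e3 kiloelectronvolts = 4.607
  5.459 kiloelectronvolts → 5.459
  0.07937 megaelectronvolts = 0.07937e3 kiloelectronvolts = 79.37
Sum: 5.329 + 4.607 + 5.459 + 79.37 = 94.765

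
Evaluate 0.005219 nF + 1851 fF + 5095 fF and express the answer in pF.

12.165 pF

In pF:
  0.005219 nF = 0.005219 × 10^3 pF = 5.219
  1851 fF = 1851 × 10^-3 pF = 1.851
  5095 fF = 5095 × 10^-3 pF = 5.095
Sum: 5.219 + 1.851 + 5.095 = 12.165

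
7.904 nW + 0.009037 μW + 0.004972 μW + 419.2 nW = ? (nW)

441.113 nW

In nW:
  7.904 nW → 7.904
  0.009037 μW = 0.009037e3 nW = 9.037
  0.004972 μW = 0.004972e3 nW = 4.972
  419.2 nW → 419.2
Sum: 7.904 + 9.037 + 4.972 + 419.2 = 441.113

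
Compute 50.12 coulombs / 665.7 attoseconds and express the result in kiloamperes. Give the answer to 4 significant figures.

(50.12) / (665.7 × 10^-18) = 0.0752892 × 10^18 A

75290000000000 kiloamperes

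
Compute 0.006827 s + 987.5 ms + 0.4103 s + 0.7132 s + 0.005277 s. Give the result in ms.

2123.104 ms

In ms:
  0.006827 s = 0.006827 × 10³ ms = 6.827
  987.5 ms → 987.5
  0.4103 s = 0.4103 × 10³ ms = 410.3
  0.7132 s = 0.7132 × 10³ ms = 713.2
  0.005277 s = 0.005277 × 10³ ms = 5.277
Sum: 6.827 + 987.5 + 410.3 + 713.2 + 5.277 = 2123.104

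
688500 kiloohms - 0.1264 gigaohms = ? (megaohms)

562.1 megaohms

In megaohms:
  688500 kiloohms = 688500 × 10^-3 megaohms = 688.5
  0.1264 gigaohms = 0.1264 × 10^3 megaohms = 126.4
Difference: 688.5 - 126.4 = 562.1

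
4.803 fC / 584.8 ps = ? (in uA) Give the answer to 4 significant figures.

(4.803 × 10^-15) / (584.8 × 10^-12) = 0.00821306 × 10^-3 A

8.213 uA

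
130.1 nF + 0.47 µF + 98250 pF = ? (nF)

698.35 nF

In nF:
  130.1 nF → 130.1
  0.47 µF = 0.47 × 10^3 nF = 470
  98250 pF = 98250 × 10^-3 nF = 98.25
Sum: 130.1 + 470 + 98.25 = 698.35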